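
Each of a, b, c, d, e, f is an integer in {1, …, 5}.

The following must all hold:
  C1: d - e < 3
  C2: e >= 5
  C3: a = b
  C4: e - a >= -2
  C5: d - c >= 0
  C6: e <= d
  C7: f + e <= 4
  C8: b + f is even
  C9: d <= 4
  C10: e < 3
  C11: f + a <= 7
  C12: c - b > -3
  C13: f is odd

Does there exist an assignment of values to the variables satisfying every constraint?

Unsatisfiable

From constraint 2: e ≥ 5. From constraints 6 and 9: e ≤ d and d ≤ 4, so e ≤ 4. But 4 < 5, so no value of e works.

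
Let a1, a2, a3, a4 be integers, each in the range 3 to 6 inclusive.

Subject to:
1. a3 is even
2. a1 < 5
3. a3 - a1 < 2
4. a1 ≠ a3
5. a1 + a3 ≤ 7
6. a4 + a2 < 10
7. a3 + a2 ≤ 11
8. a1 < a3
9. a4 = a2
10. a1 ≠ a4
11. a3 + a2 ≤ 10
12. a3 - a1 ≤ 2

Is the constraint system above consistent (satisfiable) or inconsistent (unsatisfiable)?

Satisfiable

Try a1 = 3, a2 = 4, a3 = 4, a4 = 4.
Check constraint 3: a3 - a1 = 1; constraint 5: a1 + a3 = 7; constraint 6: a4 + a2 = 8. The remaining constraints are straightforward to verify.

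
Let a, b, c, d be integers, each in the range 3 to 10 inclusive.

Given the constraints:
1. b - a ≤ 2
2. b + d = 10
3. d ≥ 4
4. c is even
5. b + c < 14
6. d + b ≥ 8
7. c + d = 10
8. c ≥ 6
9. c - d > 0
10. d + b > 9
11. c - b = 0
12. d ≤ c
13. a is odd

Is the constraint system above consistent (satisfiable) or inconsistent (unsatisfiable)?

Satisfiable

Setting (a, b, c, d) = (5, 6, 6, 4) satisfies everything: constraint 1: b - a = 1; constraint 2: b + d = 10, and the others follow.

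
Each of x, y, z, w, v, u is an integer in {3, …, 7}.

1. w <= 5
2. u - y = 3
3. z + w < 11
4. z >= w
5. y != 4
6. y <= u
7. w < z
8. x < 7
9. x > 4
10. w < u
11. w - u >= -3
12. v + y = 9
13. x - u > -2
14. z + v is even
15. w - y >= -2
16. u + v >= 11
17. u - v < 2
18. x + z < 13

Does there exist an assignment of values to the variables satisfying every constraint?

Satisfiable

One satisfying assignment is x = 5, y = 3, z = 6, w = 3, v = 6, u = 6.
For the less obvious constraints — constraint 2: u - y = 3; constraint 3: z + w = 9 — and the others hold by inspection.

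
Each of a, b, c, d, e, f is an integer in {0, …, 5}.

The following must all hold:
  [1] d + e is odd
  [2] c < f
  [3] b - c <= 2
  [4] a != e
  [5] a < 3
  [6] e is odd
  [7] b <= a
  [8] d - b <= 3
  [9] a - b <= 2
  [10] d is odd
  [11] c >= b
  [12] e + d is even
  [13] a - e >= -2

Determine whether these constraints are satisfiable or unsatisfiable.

Unsatisfiable

Constraint 10 makes d odd and constraint 6 makes e odd, so d + e must be even. Constraint 1 says d + e is odd — contradiction.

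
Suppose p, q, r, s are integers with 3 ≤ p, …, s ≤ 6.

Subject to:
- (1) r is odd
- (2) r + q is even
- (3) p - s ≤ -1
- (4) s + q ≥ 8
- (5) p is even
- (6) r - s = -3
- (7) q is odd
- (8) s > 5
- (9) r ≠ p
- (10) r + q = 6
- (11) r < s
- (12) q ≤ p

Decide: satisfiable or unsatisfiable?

Setting (p, q, r, s) = (4, 3, 3, 6) satisfies everything: constraint 3: p - s = -2; constraint 4: s + q = 9; constraint 6: r - s = -3, and the others follow.

Satisfiable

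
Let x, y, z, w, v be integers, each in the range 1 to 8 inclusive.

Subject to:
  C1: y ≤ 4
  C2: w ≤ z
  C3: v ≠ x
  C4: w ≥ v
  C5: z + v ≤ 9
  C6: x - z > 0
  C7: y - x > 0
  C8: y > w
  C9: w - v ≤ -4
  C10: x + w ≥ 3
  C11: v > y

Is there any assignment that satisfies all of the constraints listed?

Unsatisfiable

Constraints 2, 4, 6, 7, and 11 give v ≤ w, w ≤ z, z < x, x < y, y < v. Chaining: v ≤ w ≤ z < x < y < v, which forces v < v — impossible.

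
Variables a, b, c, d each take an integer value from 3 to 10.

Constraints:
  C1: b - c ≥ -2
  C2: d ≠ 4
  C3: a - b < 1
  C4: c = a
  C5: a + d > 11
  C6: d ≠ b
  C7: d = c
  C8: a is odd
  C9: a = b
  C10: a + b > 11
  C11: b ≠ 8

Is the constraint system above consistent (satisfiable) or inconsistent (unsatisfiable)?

Unsatisfiable

From constraints 4, 7, and 9, d = c = a = b, so d = b. But constraint 6 says d ≠ b. Contradiction.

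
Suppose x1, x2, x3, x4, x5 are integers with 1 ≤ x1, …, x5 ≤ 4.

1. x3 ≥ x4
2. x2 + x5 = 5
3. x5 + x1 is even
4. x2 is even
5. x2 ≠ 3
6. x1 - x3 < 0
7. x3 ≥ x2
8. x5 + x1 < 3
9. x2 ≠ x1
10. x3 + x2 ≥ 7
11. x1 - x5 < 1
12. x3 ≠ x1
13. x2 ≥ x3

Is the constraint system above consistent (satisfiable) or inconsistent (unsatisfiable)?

Try x1 = 1, x2 = 4, x3 = 4, x4 = 4, x5 = 1.
Check constraint 2: x2 + x5 = 5; constraint 6: x1 - x3 = -3; constraint 8: x5 + x1 = 2. The remaining constraints are straightforward to verify.

Satisfiable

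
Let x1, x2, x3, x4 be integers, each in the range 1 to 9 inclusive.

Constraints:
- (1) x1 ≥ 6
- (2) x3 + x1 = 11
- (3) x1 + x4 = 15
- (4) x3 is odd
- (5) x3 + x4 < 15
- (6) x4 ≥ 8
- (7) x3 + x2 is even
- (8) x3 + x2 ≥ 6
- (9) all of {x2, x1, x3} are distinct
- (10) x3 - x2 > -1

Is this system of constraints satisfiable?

Try x1 = 6, x2 = 3, x3 = 5, x4 = 9.
Check constraint 2: x3 + x1 = 11; constraint 3: x1 + x4 = 15; constraint 5: x3 + x4 = 14. The remaining constraints are straightforward to verify.

Satisfiable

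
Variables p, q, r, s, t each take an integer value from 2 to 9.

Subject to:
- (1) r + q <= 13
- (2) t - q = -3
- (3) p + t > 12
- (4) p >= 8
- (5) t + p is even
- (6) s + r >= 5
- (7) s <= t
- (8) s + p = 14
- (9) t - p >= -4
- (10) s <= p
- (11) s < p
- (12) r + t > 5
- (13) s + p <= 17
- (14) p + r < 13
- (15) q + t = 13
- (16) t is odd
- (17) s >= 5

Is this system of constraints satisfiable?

Satisfiable

The assignment p = 9, q = 8, r = 3, s = 5, t = 5 works:
  constraint 1 holds since r + q = 11.
  constraint 2 holds since t - q = -3.
  constraint 3 holds since p + t = 14.
The rest check out directly.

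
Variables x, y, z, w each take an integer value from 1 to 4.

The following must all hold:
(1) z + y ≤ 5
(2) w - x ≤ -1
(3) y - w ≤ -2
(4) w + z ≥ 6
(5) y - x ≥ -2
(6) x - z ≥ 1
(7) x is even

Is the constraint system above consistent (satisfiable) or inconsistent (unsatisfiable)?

Constraints 2, 3, and 5 give w − y ≥ 2, y − x ≥ -2, x − w ≥ 1.
Adding all 3 inequalities: the left sides telescope to 0, and the right sides sum to 2 + (-2) + 1 = 1. So 0 ≥ 1, which is false.

Unsatisfiable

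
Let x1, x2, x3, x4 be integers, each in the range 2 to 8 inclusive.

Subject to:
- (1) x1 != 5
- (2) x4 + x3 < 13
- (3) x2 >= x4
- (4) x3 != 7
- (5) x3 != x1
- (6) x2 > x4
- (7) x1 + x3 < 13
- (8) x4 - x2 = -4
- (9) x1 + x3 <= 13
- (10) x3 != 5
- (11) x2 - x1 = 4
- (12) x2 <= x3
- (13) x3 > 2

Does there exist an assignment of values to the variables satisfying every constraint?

Satisfiable

The assignment x1 = 2, x2 = 6, x3 = 8, x4 = 2 works:
  constraint 2 holds since x4 + x3 = 10.
  constraint 7 holds since x1 + x3 = 10.
The rest check out directly.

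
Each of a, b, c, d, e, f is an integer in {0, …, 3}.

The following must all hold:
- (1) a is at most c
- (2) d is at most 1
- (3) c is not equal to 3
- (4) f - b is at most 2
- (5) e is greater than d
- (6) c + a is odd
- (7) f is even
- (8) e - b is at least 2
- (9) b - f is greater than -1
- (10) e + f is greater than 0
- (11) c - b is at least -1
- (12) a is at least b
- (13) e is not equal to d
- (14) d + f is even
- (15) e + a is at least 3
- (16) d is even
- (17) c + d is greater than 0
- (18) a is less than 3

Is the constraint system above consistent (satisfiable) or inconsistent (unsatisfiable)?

Satisfiable

Try a = 1, b = 0, c = 2, d = 0, e = 3, f = 0.
Check constraint 4: f - b = 0; constraint 8: e - b = 3; constraint 9: b - f = 0. The remaining constraints are straightforward to verify.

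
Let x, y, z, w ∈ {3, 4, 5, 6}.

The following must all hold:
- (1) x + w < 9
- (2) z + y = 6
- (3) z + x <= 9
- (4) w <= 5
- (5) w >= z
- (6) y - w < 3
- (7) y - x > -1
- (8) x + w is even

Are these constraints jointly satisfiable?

Satisfiable

The assignment x = 3, y = 3, z = 3, w = 3 works:
  constraint 1 holds since x + w = 6.
  constraint 2 holds since z + y = 6.
  constraint 3 holds since z + x = 6.
The rest check out directly.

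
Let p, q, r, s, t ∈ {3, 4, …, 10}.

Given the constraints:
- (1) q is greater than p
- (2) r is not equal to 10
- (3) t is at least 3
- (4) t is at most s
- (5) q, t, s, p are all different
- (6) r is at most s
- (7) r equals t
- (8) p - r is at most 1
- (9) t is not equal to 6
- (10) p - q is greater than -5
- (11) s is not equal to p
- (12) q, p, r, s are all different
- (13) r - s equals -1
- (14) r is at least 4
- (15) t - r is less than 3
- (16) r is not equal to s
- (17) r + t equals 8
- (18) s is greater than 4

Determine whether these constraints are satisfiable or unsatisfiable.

Setting (p, q, r, s, t) = (3, 6, 4, 5, 4) satisfies everything: constraint 8: p - r = -1; constraint 10: p - q = -3; constraint 13: r - s = -1, and the others follow.

Satisfiable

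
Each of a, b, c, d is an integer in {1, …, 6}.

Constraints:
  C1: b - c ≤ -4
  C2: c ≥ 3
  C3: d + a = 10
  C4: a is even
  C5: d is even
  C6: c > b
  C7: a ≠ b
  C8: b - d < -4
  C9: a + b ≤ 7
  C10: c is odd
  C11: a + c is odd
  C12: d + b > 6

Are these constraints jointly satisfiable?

Satisfiable

Setting (a, b, c, d) = (4, 1, 5, 6) satisfies everything: constraint 1: b - c = -4; constraint 3: d + a = 10, and the others follow.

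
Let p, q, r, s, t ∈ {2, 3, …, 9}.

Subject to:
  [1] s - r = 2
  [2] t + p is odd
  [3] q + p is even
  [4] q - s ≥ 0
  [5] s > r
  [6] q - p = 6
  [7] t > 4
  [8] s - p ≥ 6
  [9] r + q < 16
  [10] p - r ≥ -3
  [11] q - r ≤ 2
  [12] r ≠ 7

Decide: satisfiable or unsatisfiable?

Unsatisfiable

Constraints 4, 8, 10, and 11 give p − r ≥ -3, r − q ≥ -2, q − s ≥ 0, s − p ≥ 6.
Adding all 4 inequalities: the left sides telescope to 0, and the right sides sum to (-3) + (-2) + 0 + 6 = 1. So 0 ≥ 1, which is false.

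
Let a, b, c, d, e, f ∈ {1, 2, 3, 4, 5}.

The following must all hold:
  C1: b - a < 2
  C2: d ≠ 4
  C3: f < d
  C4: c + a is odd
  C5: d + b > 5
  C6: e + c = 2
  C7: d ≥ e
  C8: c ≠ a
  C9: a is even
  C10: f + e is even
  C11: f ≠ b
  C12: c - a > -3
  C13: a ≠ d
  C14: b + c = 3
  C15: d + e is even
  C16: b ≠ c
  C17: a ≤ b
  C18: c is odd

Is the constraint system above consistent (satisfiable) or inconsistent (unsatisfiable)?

Satisfiable

Try a = 2, b = 2, c = 1, d = 5, e = 1, f = 3.
Check constraint 1: b - a = 0; constraint 5: d + b = 7; constraint 6: e + c = 2. The remaining constraints are straightforward to verify.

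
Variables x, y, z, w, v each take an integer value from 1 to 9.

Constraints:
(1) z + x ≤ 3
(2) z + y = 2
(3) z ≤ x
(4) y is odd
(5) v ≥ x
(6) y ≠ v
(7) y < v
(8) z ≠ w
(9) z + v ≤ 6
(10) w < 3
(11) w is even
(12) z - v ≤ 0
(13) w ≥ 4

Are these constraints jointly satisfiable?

Unsatisfiable

From constraint 13: w ≥ 4. From constraint 10: w ≤ 2. But 2 < 4, so no value of w works.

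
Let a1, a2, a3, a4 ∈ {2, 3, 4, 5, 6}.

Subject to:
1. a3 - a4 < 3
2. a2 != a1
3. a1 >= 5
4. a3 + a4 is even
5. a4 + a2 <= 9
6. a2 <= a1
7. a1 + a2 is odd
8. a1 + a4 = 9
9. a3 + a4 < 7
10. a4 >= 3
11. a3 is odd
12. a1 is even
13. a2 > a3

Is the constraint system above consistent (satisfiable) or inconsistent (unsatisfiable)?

Satisfiable

The assignment a1 = 6, a2 = 5, a3 = 3, a4 = 3 works:
  constraint 1 holds since a3 - a4 = 0.
  constraint 5 holds since a4 + a2 = 8.
  constraint 8 holds since a1 + a4 = 9.
The rest check out directly.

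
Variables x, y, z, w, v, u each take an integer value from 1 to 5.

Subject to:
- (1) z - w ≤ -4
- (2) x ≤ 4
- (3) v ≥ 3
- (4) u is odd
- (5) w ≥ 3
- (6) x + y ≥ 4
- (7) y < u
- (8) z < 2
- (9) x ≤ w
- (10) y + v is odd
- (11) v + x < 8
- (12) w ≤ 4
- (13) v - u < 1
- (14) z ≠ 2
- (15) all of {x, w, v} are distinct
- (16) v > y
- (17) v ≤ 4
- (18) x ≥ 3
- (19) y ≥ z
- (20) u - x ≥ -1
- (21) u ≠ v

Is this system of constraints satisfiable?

Constraints 2, 3, 5, 12, 17, and 18 confine each of x, w, v to the 2 values {3, 4}.
Constraint 15 requires all 3 of them to be distinct, but only 2 values are available — impossible by the pigeonhole principle.

Unsatisfiable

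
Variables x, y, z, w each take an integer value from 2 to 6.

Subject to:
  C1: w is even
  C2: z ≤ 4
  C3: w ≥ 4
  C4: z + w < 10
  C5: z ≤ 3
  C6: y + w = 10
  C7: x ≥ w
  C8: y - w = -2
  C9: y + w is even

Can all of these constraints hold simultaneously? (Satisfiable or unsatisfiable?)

Satisfiable

Setting (x, y, z, w) = (6, 4, 3, 6) satisfies everything: constraint 4: z + w = 9; constraint 6: y + w = 10; constraint 8: y - w = -2, and the others follow.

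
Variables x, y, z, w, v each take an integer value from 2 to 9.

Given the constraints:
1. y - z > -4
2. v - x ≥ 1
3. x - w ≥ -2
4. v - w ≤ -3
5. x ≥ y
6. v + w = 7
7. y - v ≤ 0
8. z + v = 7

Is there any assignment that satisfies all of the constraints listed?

Constraints 2, 3, and 4 give w − v ≥ 3, v − x ≥ 1, x − w ≥ -2.
Adding all 3 inequalities: the left sides telescope to 0, and the right sides sum to 3 + 1 + (-2) = 2. So 0 ≥ 2, which is false.

Unsatisfiable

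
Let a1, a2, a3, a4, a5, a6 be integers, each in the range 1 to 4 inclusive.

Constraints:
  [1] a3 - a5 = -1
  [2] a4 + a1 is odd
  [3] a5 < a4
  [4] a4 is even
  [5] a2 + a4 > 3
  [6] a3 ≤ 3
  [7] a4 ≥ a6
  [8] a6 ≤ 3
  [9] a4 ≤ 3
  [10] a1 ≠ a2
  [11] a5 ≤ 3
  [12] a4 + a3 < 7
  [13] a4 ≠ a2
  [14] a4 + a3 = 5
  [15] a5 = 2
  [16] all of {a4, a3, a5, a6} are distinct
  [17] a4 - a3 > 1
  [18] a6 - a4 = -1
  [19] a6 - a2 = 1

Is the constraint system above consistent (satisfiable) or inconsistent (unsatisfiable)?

Unsatisfiable

Constraints 6, 8, 9, and 11 confine each of a4, a3, a5, a6 to the 3 values {1, …, 3} (the domain already gives each ≥ 1).
Constraint 16 requires all 4 of them to be distinct, but only 3 values are available — impossible by the pigeonhole principle.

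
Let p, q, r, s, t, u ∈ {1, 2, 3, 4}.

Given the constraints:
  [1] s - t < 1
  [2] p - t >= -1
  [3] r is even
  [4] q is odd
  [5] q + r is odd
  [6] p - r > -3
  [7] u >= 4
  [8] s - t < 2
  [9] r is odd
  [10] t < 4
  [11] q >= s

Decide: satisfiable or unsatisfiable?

Constraint 4 makes q odd and constraint 9 makes r odd, so q + r must be even. Constraint 5 says q + r is odd — contradiction.

Unsatisfiable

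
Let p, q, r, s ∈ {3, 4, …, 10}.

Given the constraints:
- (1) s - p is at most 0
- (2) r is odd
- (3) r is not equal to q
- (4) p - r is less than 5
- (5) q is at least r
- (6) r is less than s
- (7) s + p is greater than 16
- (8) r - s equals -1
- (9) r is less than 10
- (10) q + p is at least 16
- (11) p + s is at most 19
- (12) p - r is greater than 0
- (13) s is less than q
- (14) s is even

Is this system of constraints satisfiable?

One satisfying assignment is p = 9, q = 9, r = 7, s = 8.
For the less obvious constraints — constraint 1: s - p = -1; constraint 4: p - r = 2; constraint 7: s + p = 17 — and the others hold by inspection.

Satisfiable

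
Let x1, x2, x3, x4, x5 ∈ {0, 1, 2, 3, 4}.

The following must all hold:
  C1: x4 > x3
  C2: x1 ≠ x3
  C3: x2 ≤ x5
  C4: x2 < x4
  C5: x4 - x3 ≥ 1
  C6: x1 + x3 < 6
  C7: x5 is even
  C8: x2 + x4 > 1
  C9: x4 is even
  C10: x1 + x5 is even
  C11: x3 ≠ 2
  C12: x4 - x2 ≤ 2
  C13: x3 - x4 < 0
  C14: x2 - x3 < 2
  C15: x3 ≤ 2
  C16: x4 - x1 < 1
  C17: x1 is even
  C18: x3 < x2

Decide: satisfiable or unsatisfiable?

Satisfiable

Setting (x1, x2, x3, x4, x5) = (4, 1, 0, 2, 2) satisfies everything: constraint 5: x4 - x3 = 2; constraint 6: x1 + x3 = 4; constraint 8: x2 + x4 = 3, and the others follow.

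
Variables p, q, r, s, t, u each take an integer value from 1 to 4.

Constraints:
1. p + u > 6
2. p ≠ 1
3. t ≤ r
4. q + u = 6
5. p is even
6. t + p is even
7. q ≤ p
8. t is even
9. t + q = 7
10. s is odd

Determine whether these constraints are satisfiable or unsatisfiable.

Satisfiable

Setting (p, q, r, s, t, u) = (4, 3, 4, 3, 4, 3) satisfies everything: constraint 1: p + u = 7; constraint 4: q + u = 6; constraint 9: t + q = 7, and the others follow.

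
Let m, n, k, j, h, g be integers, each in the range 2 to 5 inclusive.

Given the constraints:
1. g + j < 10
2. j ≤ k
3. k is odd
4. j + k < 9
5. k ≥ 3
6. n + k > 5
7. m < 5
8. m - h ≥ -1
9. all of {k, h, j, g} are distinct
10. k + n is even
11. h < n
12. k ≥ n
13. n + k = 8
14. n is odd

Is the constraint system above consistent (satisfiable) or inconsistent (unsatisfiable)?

Take m = 4, n = 3, k = 5, j = 3, h = 2, g = 4. Then constraint 1: g + j = 7; constraint 4: j + k = 8, and every other listed constraint is also met.

Satisfiable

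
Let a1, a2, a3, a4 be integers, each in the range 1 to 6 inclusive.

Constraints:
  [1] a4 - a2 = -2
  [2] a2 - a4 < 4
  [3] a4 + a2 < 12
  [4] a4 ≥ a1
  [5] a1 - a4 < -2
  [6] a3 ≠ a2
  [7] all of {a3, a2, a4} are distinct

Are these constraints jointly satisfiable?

Take a1 = 1, a2 = 6, a3 = 1, a4 = 4. Then constraint 1: a4 - a2 = -2; constraint 2: a2 - a4 = 2, and every other listed constraint is also met.

Satisfiable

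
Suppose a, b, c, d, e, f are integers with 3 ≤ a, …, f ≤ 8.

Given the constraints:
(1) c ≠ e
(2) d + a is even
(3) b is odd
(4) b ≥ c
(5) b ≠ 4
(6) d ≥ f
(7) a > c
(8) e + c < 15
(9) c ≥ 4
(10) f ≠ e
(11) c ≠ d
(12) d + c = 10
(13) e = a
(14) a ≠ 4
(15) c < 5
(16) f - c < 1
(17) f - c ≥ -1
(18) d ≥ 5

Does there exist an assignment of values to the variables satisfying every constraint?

The assignment a = 8, b = 5, c = 4, d = 6, e = 8, f = 4 works:
  constraint 8 holds since e + c = 12.
  constraint 12 holds since d + c = 10.
The rest check out directly.

Satisfiable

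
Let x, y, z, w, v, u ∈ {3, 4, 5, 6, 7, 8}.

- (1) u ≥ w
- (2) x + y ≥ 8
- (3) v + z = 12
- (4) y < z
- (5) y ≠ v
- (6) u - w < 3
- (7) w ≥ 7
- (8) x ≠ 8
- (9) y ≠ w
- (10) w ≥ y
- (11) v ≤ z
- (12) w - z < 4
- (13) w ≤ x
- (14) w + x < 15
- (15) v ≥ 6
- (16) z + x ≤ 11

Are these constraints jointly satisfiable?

From constraints 11 and 15: z ≥ v ≥ 6. From constraints 7 and 13: x ≥ w ≥ 7. Hence z + x ≥ 13. But constraint 16 requires z + x ≤ 11, and 11 < 13. Contradiction.

Unsatisfiable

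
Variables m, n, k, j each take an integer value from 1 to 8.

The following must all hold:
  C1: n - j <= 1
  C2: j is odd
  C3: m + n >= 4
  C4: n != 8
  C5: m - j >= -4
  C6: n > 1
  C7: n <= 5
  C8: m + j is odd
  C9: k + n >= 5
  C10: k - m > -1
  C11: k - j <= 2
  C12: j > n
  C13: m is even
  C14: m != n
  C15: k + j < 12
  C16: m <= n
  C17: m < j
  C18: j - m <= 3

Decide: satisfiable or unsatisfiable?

Satisfiable

Setting (m, n, k, j) = (2, 4, 4, 5) satisfies everything: constraint 1: n - j = -1; constraint 3: m + n = 6, and the others follow.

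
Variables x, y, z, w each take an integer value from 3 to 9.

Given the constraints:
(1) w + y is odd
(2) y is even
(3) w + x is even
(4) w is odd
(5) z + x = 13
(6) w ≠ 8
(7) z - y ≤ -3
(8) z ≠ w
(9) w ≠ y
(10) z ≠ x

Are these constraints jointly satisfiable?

Setting (x, y, z, w) = (9, 8, 4, 9) satisfies everything: constraint 1: w + y = 17 is odd; constraint 5: z + x = 13; constraint 7: z - y = -4, and the others follow.

Satisfiable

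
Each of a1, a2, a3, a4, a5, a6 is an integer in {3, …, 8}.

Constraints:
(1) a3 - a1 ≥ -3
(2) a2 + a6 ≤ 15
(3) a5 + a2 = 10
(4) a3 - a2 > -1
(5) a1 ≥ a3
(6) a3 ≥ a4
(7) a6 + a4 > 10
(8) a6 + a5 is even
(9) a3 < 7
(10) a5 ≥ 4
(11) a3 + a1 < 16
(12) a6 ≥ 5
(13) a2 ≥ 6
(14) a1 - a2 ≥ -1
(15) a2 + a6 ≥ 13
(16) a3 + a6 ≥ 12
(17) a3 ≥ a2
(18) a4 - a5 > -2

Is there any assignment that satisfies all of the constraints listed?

Satisfiable

Take a1 = 8, a2 = 6, a3 = 6, a4 = 4, a5 = 4, a6 = 8. Then constraint 1: a3 - a1 = -2; constraint 2: a2 + a6 = 14, and every other listed constraint is also met.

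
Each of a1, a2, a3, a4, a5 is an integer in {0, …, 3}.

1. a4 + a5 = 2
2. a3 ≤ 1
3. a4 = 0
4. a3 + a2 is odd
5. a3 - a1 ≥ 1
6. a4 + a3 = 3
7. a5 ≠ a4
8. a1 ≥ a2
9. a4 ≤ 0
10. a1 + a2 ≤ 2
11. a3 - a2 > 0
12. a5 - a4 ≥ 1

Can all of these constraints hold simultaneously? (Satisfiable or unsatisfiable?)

Unsatisfiable

From constraint 9: a4 ≤ 0. From constraint 2: a3 ≤ 1. Hence a4 + a3 ≤ 1. But constraint 6 requires a4 + a3 = 3, and 3 > 1. Contradiction.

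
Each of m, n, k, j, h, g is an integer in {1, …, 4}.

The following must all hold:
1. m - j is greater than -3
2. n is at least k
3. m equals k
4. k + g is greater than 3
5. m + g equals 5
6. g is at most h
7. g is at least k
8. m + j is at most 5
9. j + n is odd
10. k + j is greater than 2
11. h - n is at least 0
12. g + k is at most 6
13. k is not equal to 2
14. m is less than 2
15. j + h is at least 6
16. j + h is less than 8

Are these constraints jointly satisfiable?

The assignment m = 1, n = 3, k = 1, j = 2, h = 4, g = 4 works:
  constraint 1 holds since m - j = -1.
  constraint 4 holds since k + g = 5.
  constraint 5 holds since m + g = 5.
The rest check out directly.

Satisfiable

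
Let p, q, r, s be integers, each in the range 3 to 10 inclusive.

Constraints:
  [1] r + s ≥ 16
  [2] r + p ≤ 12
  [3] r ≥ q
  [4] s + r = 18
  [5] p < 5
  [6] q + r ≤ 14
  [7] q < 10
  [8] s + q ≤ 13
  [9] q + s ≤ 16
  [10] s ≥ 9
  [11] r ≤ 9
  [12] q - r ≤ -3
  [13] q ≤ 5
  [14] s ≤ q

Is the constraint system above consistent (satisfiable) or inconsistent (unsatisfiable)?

From constraint 11: r ≤ 9. From constraints 13 and 14: s ≤ q ≤ 5. Hence r + s ≤ 14. But constraint 1 requires r + s ≥ 16, and 16 > 14. Contradiction.

Unsatisfiable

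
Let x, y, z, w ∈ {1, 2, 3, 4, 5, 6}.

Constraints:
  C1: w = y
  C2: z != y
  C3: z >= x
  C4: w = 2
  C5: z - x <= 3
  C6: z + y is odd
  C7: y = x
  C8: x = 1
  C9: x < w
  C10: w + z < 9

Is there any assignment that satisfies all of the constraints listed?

Unsatisfiable

Constraint 4 fixes w = 2 and constraint 8 fixes x = 1. Constraints 1 and 7 give w = y = x, so w = x. But 2 ≠ 1 — contradiction.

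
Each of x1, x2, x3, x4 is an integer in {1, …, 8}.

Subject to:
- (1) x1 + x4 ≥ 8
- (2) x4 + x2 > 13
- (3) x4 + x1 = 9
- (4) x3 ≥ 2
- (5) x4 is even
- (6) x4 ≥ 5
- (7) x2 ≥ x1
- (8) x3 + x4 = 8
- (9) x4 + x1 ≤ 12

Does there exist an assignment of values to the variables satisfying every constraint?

Try x1 = 3, x2 = 8, x3 = 2, x4 = 6.
Check constraint 1: x1 + x4 = 9; constraint 2: x4 + x2 = 14. The remaining constraints are straightforward to verify.

Satisfiable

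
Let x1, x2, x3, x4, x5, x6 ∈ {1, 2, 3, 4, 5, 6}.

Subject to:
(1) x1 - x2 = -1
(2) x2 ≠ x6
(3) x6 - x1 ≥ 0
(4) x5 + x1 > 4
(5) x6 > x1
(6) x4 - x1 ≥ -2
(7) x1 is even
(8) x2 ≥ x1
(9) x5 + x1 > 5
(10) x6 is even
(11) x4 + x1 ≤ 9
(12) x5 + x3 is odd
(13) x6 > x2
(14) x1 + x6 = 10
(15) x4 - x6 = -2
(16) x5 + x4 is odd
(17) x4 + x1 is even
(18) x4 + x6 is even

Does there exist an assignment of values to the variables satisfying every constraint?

Satisfiable

Try x1 = 4, x2 = 5, x3 = 4, x4 = 4, x5 = 3, x6 = 6.
Check constraint 1: x1 - x2 = -1; constraint 3: x6 - x1 = 2. The remaining constraints are straightforward to verify.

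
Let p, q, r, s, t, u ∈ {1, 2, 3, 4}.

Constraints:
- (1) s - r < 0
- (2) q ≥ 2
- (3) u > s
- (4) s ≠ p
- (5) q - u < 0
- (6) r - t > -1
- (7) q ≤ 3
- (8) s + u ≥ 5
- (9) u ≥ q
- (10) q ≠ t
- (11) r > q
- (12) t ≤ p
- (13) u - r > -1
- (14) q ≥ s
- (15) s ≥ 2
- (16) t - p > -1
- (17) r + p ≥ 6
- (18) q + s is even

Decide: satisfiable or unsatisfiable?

Take p = 4, q = 2, r = 4, s = 2, t = 4, u = 4. Then constraint 1: s - r = -2; constraint 5: q - u = -2; constraint 6: r - t = 0, and every other listed constraint is also met.

Satisfiable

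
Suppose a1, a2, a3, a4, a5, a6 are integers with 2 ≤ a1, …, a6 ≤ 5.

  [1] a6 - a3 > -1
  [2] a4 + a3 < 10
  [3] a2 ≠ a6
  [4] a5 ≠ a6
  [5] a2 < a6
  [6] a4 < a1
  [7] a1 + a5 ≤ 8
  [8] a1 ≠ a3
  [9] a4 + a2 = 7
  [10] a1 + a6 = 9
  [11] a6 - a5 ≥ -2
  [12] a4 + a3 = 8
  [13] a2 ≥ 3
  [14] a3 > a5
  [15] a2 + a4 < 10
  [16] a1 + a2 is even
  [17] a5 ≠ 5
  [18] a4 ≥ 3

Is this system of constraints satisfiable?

One satisfying assignment is a1 = 4, a2 = 4, a3 = 5, a4 = 3, a5 = 4, a6 = 5.
For the less obvious constraints — constraint 1: a6 - a3 = 0; constraint 2: a4 + a3 = 8 — and the others hold by inspection.

Satisfiable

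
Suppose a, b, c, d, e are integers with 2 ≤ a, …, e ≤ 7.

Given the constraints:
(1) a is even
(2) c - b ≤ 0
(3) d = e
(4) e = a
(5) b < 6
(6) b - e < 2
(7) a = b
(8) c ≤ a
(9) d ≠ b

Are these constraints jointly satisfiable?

From constraints 3, 4, and 7, d = e = a = b, so d = b. But constraint 9 says d ≠ b. Contradiction.

Unsatisfiable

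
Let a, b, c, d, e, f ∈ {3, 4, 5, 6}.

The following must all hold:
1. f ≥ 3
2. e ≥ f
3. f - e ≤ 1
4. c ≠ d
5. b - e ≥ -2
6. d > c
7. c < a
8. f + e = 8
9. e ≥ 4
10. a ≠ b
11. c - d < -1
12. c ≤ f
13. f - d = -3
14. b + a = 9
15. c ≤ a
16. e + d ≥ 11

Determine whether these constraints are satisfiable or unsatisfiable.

Satisfiable

Try a = 5, b = 4, c = 3, d = 6, e = 5, f = 3.
Check constraint 3: f - e = -2; constraint 5: b - e = -1; constraint 8: f + e = 8. The remaining constraints are straightforward to verify.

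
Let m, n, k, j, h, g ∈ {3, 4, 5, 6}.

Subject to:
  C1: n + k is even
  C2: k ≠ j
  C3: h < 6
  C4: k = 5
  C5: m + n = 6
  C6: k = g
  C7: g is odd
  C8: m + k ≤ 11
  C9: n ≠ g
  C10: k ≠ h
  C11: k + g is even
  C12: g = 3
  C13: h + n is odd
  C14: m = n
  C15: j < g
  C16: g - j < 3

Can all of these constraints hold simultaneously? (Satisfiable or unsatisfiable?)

Constraint 4 fixes k = 5 and constraint 12 fixes g = 3, but constraint 6 requires k = g. Since 5 ≠ 3, contradiction.

Unsatisfiable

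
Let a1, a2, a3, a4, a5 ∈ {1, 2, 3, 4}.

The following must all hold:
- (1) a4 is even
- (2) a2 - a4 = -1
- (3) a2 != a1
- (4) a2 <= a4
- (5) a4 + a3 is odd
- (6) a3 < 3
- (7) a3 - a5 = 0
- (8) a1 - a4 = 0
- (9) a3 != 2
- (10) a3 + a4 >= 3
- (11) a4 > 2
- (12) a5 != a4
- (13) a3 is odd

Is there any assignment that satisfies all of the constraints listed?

The assignment a1 = 4, a2 = 3, a3 = 1, a4 = 4, a5 = 1 works:
  constraint 2 holds since a2 - a4 = -1.
  constraint 7 holds since a3 - a5 = 0.
The rest check out directly.

Satisfiable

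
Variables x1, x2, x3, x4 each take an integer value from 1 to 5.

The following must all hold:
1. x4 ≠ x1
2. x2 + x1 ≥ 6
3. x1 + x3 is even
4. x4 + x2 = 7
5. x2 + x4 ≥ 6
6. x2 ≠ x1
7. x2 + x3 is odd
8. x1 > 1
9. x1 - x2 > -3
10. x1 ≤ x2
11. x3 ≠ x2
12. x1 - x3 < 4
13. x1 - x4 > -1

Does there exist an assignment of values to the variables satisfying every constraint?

Satisfiable

Try x1 = 4, x2 = 5, x3 = 2, x4 = 2.
Check constraint 2: x2 + x1 = 9; constraint 4: x4 + x2 = 7; constraint 5: x2 + x4 = 7. The remaining constraints are straightforward to verify.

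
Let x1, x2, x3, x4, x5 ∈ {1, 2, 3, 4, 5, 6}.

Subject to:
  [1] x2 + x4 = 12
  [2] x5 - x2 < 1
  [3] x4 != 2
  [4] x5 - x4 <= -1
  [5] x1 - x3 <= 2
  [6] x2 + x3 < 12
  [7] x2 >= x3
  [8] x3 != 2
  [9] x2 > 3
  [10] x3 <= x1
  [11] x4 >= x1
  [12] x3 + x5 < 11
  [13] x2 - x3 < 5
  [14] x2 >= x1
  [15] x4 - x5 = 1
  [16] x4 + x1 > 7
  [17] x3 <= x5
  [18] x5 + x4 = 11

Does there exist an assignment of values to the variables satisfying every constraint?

Setting (x1, x2, x3, x4, x5) = (3, 6, 3, 6, 5) satisfies everything: constraint 1: x2 + x4 = 12; constraint 2: x5 - x2 = -1; constraint 4: x5 - x4 = -1, and the others follow.

Satisfiable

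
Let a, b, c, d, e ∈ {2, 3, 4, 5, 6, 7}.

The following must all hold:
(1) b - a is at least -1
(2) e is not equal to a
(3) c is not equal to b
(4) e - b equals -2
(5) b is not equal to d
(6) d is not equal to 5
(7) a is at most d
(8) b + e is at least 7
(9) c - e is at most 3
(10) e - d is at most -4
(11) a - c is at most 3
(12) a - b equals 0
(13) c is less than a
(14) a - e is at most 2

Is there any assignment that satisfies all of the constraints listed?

Try a = 5, b = 5, c = 3, d = 7, e = 3.
Check constraint 1: b - a = 0; constraint 4: e - b = -2; constraint 8: b + e = 8. The remaining constraints are straightforward to verify.

Satisfiable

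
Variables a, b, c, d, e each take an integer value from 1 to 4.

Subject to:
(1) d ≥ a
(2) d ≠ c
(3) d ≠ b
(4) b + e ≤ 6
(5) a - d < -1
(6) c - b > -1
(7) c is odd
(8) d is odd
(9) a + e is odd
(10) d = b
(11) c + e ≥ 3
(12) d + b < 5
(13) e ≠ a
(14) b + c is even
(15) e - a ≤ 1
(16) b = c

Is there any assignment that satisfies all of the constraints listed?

From constraints 10 and 16, d = b = c, so d = c. But constraint 2 says d ≠ c. Contradiction.

Unsatisfiable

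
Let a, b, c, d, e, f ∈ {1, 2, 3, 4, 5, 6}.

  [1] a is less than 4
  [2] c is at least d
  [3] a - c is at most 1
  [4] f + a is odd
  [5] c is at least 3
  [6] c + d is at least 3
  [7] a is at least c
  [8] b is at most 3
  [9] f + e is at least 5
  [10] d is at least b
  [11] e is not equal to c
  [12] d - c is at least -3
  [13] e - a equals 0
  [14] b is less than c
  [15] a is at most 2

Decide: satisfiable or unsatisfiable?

From constraint 5: c ≥ 3. From constraints 7 and 15: c ≤ a and a ≤ 2, so c ≤ 2. But 2 < 3, so no value of c works.

Unsatisfiable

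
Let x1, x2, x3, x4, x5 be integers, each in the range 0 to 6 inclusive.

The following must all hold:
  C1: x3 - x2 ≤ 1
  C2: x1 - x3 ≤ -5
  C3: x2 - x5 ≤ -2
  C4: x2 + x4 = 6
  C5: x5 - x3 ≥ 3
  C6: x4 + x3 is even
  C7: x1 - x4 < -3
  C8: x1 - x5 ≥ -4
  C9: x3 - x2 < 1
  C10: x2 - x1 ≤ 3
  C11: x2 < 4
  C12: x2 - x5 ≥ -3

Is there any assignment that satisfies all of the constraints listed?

Constraints 2, 5, 10, and 12 give x1 − x2 ≥ -3, x2 − x5 ≥ -3, x5 − x3 ≥ 3, x3 − x1 ≥ 5.
Adding all 4 inequalities: the left sides telescope to 0, and the right sides sum to (-3) + (-3) + 3 + 5 = 2. So 0 ≥ 2, which is false.

Unsatisfiable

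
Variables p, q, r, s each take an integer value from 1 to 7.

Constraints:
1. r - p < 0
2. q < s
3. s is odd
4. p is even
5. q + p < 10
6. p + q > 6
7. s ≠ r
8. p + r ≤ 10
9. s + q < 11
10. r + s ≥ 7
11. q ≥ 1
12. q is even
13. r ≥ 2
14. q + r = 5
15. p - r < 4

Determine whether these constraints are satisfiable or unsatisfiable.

Satisfiable

Setting (p, q, r, s) = (6, 2, 3, 7) satisfies everything: constraint 1: r - p = -3; constraint 5: q + p = 8; constraint 6: p + q = 8, and the others follow.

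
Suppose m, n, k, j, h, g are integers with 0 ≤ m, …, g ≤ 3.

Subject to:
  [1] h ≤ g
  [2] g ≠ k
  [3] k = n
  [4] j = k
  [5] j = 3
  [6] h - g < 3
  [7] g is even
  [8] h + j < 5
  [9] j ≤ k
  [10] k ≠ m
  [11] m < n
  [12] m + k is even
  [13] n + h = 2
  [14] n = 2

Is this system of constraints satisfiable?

Constraint 5 fixes j = 3 and constraint 14 fixes n = 2. Constraints 3 and 4 give j = k = n, so j = n. But 3 ≠ 2 — contradiction.

Unsatisfiable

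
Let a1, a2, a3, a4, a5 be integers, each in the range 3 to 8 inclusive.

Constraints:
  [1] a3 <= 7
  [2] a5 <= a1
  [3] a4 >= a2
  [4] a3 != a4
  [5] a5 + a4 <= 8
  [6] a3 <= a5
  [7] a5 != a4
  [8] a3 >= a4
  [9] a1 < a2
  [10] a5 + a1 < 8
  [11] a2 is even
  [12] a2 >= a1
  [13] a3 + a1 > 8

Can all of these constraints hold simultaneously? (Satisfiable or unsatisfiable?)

Constraints 2, 3, 6, 8, and 9 give a1 < a2, a2 ≤ a4, a4 ≤ a3, a3 ≤ a5, a5 ≤ a1. Chaining: a1 < a2 ≤ a4 ≤ a3 ≤ a5 ≤ a1, which forces a1 < a1 — impossible.

Unsatisfiable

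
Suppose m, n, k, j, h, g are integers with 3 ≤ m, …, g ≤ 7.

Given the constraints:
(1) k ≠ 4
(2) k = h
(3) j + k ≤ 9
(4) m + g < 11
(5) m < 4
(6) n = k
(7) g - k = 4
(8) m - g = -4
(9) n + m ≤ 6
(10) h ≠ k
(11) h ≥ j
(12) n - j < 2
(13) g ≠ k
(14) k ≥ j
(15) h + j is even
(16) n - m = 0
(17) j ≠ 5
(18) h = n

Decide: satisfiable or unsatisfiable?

From constraints 6 and 18, h = n = k, so h = k. But constraint 10 says h ≠ k. Contradiction.

Unsatisfiable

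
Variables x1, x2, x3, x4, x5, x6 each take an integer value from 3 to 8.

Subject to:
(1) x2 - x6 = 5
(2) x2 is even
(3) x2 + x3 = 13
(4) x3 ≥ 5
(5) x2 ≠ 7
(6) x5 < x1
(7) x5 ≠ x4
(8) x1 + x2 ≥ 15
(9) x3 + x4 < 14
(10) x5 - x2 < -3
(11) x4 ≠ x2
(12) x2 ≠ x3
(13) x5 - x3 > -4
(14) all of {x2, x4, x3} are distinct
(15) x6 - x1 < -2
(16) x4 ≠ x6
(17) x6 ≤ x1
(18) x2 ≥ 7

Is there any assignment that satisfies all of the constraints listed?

Setting (x1, x2, x3, x4, x5, x6) = (7, 8, 5, 7, 3, 3) satisfies everything: constraint 1: x2 - x6 = 5; constraint 3: x2 + x3 = 13, and the others follow.

Satisfiable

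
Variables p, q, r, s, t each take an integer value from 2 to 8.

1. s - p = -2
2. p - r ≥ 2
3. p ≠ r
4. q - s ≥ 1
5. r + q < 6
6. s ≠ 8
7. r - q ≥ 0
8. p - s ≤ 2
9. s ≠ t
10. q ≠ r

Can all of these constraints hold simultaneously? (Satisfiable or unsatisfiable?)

Constraints 2, 4, 7, and 8 give q − s ≥ 1, s − p ≥ -2, p − r ≥ 2, r − q ≥ 0.
Adding all 4 inequalities: the left sides telescope to 0, and the right sides sum to 1 + (-2) + 2 + 0 = 1. So 0 ≥ 1, which is false.

Unsatisfiable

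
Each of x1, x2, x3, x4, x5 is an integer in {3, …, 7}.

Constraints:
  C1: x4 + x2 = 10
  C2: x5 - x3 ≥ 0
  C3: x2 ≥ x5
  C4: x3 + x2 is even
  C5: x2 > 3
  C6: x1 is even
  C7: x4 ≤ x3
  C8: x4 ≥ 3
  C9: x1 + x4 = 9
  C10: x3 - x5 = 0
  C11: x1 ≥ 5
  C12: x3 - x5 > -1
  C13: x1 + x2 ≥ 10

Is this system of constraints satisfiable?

Satisfiable

Take x1 = 6, x2 = 7, x3 = 3, x4 = 3, x5 = 3. Then constraint 1: x4 + x2 = 10; constraint 2: x5 - x3 = 0; constraint 9: x1 + x4 = 9, and every other listed constraint is also met.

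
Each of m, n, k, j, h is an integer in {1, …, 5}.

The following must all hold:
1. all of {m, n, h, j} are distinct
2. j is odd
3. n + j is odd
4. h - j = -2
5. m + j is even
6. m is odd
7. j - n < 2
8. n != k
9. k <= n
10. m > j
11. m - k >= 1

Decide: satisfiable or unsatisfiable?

Satisfiable

The assignment m = 5, n = 4, k = 2, j = 3, h = 1 works:
  constraint 4 holds since h - j = -2.
  constraint 7 holds since j - n = -1.
The rest check out directly.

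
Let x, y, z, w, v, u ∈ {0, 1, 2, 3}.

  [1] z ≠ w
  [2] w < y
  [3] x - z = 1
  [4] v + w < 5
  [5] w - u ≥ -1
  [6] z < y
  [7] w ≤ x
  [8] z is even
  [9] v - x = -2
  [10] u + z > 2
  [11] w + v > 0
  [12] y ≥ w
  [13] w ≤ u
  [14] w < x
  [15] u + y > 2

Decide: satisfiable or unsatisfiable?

The assignment x = 3, y = 3, z = 2, w = 1, v = 1, u = 2 works:
  constraint 3 holds since x - z = 1.
  constraint 4 holds since v + w = 2.
  constraint 5 holds since w - u = -1.
The rest check out directly.

Satisfiable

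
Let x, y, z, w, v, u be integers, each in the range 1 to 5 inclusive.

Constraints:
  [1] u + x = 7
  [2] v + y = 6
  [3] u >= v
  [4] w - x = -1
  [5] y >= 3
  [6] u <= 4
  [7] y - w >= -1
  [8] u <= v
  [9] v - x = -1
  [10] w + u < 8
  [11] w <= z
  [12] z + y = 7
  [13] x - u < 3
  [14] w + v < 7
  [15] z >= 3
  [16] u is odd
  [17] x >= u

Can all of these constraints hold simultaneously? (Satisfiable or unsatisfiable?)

One satisfying assignment is x = 4, y = 3, z = 4, w = 3, v = 3, u = 3.
For the less obvious constraints — constraint 1: u + x = 7; constraint 2: v + y = 6 — and the others hold by inspection.

Satisfiable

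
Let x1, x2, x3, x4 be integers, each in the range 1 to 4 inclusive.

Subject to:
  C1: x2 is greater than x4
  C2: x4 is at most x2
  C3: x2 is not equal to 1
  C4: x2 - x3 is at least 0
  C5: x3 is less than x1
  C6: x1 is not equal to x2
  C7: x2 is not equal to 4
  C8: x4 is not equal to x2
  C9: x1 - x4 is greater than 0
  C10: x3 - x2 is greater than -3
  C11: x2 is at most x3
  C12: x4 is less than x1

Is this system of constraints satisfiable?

One satisfying assignment is x1 = 3, x2 = 2, x3 = 2, x4 = 1.
For the less obvious constraints — constraint 4: x2 - x3 = 0; constraint 9: x1 - x4 = 2 — and the others hold by inspection.

Satisfiable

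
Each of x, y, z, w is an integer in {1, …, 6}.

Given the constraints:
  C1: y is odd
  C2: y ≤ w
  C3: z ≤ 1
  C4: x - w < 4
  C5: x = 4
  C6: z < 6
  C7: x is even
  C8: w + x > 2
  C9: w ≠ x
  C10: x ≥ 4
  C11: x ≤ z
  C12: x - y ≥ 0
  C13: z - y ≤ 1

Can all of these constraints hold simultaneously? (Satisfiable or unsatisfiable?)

Unsatisfiable

From constraints 10 and 11: z ≥ x and x ≥ 4, so z ≥ 4. From constraint 3: z ≤ 1. But 1 < 4, so no value of z works.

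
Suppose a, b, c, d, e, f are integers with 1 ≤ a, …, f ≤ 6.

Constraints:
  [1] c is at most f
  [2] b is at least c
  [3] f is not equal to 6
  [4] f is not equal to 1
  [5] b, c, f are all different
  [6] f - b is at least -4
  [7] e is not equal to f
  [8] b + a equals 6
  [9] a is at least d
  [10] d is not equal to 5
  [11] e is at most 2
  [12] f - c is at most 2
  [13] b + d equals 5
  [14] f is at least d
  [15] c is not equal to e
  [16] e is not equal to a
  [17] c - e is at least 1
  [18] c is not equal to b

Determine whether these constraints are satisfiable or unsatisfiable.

The assignment a = 2, b = 4, c = 2, d = 1, e = 1, f = 3 works:
  constraint 6 holds since f - b = -1.
  constraint 8 holds since b + a = 6.
The rest check out directly.

Satisfiable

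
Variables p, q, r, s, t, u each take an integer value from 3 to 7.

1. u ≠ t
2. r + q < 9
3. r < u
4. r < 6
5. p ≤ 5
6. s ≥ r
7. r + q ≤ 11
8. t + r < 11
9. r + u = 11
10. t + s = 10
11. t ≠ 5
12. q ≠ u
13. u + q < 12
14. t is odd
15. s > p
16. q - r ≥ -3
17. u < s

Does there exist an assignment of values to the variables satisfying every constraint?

The assignment p = 5, q = 3, r = 5, s = 7, t = 3, u = 6 works:
  constraint 2 holds since r + q = 8.
  constraint 7 holds since r + q = 8.
The rest check out directly.

Satisfiable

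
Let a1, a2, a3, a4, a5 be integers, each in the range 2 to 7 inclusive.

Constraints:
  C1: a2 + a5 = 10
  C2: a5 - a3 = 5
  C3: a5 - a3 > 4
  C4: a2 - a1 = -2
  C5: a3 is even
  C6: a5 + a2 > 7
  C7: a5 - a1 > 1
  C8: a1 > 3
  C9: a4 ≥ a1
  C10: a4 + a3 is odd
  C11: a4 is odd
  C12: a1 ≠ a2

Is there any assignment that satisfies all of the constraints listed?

The assignment a1 = 5, a2 = 3, a3 = 2, a4 = 5, a5 = 7 works:
  constraint 1 holds since a2 + a5 = 10.
  constraint 2 holds since a5 - a3 = 5.
The rest check out directly.

Satisfiable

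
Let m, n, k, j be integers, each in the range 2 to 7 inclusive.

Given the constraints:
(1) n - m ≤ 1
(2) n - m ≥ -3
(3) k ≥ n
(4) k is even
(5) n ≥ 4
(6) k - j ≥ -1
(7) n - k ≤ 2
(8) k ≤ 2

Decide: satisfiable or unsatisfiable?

Unsatisfiable

From constraints 3 and 5: k ≥ n and n ≥ 4, so k ≥ 4. From constraint 8: k ≤ 2. But 2 < 4, so no value of k works.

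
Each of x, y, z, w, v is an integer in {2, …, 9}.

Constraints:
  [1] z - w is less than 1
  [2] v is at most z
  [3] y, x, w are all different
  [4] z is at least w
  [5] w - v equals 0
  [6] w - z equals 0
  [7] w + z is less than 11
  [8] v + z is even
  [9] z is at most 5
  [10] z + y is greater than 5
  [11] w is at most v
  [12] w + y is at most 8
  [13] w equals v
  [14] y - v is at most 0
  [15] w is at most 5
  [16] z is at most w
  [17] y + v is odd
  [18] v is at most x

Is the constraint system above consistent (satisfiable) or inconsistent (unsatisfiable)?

Satisfiable

Setting (x, y, z, w, v) = (9, 3, 4, 4, 4) satisfies everything: constraint 1: z - w = 0; constraint 5: w - v = 0; constraint 6: w - z = 0, and the others follow.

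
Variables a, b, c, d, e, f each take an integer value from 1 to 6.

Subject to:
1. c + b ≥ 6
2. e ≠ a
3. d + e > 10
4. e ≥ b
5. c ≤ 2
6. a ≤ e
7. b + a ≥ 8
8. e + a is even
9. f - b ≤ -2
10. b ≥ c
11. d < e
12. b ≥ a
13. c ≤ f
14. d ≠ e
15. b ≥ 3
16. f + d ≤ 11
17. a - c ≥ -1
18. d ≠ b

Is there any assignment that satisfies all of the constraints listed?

Satisfiable

Try a = 2, b = 6, c = 1, d = 5, e = 6, f = 3.
Check constraint 1: c + b = 7; constraint 3: d + e = 11; constraint 7: b + a = 8. The remaining constraints are straightforward to verify.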